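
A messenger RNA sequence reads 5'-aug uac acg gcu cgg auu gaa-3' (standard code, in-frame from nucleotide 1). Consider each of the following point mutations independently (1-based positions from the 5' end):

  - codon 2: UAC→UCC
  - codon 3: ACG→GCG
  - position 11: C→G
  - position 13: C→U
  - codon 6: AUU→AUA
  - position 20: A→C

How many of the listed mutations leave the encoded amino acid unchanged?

1

Codon 2: UAC (Tyr) → UCC (Ser) — missense.
Codon 3: ACG (Thr) → GCG (Ala) — missense.
Codon 4: GCU (Ala) → GGU (Gly) — missense.
Codon 5: CGG (Arg) → UGG (Trp) — missense.
Codon 6: AUU (Ile) → AUA (Ile) — synonymous.
Codon 7: GAA (Glu) → GCA (Ala) — missense.
Synonymous: 1 of 6.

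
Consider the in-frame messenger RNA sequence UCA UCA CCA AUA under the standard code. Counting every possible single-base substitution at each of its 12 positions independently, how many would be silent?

11

Codon 1 (UCA, Ser): 3 synonymous substitutions.
Codon 2 (UCA, Ser): 3 synonymous substitutions.
Codon 3 (CCA, Pro): 3 synonymous substitutions.
Codon 4 (AUA, Ile): 2 synonymous substitutions.
Total: 3 + 3 + 3 + 2 = 11.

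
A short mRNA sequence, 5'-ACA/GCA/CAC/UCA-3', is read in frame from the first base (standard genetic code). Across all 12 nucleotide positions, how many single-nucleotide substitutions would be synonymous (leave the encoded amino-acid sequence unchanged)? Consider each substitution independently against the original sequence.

Codon 1 (ACA, Thr): 3 synonymous substitutions.
Codon 2 (GCA, Ala): 3 synonymous substitutions.
Codon 3 (CAC, His): 1 synonymous substitution.
Codon 4 (UCA, Ser): 3 synonymous substitutions.
Total: 3 + 3 + 1 + 3 = 10.

10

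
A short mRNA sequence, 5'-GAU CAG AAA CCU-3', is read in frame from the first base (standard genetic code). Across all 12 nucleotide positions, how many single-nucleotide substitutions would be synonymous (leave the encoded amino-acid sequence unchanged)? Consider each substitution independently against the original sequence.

6

Codon 1 (GAU, Asp): 1 synonymous substitution.
Codon 2 (CAG, Gln): 1 synonymous substitution.
Codon 3 (AAA, Lys): 1 synonymous substitution.
Codon 4 (CCU, Pro): 3 synonymous substitutions.
Total: 1 + 1 + 1 + 3 = 6.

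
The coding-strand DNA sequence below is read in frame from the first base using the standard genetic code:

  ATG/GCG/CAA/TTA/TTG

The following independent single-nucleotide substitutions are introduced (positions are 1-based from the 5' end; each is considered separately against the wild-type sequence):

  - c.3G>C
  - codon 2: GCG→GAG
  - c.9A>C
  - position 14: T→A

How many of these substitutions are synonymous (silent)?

0

Codon 1: ATG (Met) → ATC (Ile) — missense.
Codon 2: GCG (Ala) → GAG (Glu) — missense.
Codon 3: CAA (Gln) → CAC (His) — missense.
Codon 5: TTG (Leu) → TAG (Stop) — nonsense.
Synonymous: 0 of 4.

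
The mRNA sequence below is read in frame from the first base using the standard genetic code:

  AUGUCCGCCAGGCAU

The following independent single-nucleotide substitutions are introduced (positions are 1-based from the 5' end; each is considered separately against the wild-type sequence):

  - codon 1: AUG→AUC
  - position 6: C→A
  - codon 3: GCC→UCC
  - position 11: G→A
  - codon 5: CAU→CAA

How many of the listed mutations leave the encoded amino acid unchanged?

1

Codon 1: AUG (Met) → AUC (Ile) — missense.
Codon 2: UCC (Ser) → UCA (Ser) — synonymous.
Codon 3: GCC (Ala) → UCC (Ser) — missense.
Codon 4: AGG (Arg) → AAG (Lys) — missense.
Codon 5: CAU (His) → CAA (Gln) — missense.
Synonymous: 1 of 5.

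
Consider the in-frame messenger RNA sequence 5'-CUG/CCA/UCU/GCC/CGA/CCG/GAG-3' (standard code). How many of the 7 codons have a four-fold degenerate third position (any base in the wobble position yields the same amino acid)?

Codon 1 CUG (Leu): third position 4-fold.
Codon 2 CCA (Pro): third position 4-fold.
Codon 3 UCU (Ser): third position 4-fold.
Codon 4 GCC (Ala): third position 4-fold.
Codon 5 CGA (Arg): third position 4-fold.
Codon 6 CCG (Pro): third position 4-fold.
Codon 7 GAG (Glu): third position 2-fold.
Four-fold degenerate third positions: 6.

6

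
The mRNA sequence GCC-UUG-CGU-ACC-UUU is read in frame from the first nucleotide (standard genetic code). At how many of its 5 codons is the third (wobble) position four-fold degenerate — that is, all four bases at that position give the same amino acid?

3

Codon 1 GCC (Ala): third position 4-fold.
Codon 2 UUG (Leu): third position 2-fold.
Codon 3 CGU (Arg): third position 4-fold.
Codon 4 ACC (Thr): third position 4-fold.
Codon 5 UUU (Phe): third position 2-fold.
Four-fold degenerate third positions: 3.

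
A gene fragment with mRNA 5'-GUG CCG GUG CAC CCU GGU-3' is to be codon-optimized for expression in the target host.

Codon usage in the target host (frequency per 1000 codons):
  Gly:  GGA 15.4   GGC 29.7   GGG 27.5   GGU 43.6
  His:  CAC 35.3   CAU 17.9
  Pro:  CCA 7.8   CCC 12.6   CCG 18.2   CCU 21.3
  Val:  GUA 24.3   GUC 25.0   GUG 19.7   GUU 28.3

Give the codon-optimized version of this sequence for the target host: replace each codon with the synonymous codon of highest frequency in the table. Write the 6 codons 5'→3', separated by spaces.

Codon 1 (Val): best is GUU at 28.3.
Codon 2 (Pro): best is CCU at 21.3.
Codon 3 (Val): best is GUU at 28.3.
Codon 4 (His): best is CAC at 35.3.
Codon 5 (Pro): best is CCU at 21.3.
Codon 6 (Gly): best is GGU at 43.6.

GUU CCU GUU CAC CCU GGU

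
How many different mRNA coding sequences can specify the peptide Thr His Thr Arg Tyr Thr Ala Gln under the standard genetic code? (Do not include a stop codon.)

12288

Thr: 4 codons.
His: 2 codons.
Thr: 4 codons.
Arg: 6 codons.
Tyr: 2 codons.
Thr: 4 codons.
Ala: 4 codons.
Gln: 2 codons.
4 × 2 × 4 × 6 × 2 × 4 × 4 × 2 = 12288.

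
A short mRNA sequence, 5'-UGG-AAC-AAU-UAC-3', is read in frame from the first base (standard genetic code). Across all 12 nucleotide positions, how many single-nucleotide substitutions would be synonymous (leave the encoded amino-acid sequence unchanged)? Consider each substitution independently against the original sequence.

3

Codon 1 (UGG, Trp): 0 synonymous substitutions.
Codon 2 (AAC, Asn): 1 synonymous substitution.
Codon 3 (AAU, Asn): 1 synonymous substitution.
Codon 4 (UAC, Tyr): 1 synonymous substitution.
Total: 0 + 1 + 1 + 1 = 3.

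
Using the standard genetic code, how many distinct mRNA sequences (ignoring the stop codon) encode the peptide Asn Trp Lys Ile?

12

Asn: 2 codons.
Trp: 1 codon.
Lys: 2 codons.
Ile: 3 codons.
2 × 1 × 2 × 3 = 12.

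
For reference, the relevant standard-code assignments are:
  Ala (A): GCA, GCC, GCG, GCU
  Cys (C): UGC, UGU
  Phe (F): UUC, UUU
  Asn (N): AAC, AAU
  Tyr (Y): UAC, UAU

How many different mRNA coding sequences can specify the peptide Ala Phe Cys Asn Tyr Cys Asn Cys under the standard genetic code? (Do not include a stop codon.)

512

Ala: 4 codons.
Phe: 2 codons.
Cys: 2 codons.
Asn: 2 codons.
Tyr: 2 codons.
Cys: 2 codons.
Asn: 2 codons.
Cys: 2 codons.
4 × 2 × 2 × 2 × 2 × 2 × 2 × 2 = 512.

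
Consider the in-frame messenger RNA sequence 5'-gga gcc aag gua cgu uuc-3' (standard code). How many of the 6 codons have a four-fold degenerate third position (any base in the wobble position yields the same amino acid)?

Codon 1 GGA (Gly): third position 4-fold.
Codon 2 GCC (Ala): third position 4-fold.
Codon 3 AAG (Lys): third position 2-fold.
Codon 4 GUA (Val): third position 4-fold.
Codon 5 CGU (Arg): third position 4-fold.
Codon 6 UUC (Phe): third position 2-fold.
Four-fold degenerate third positions: 4.

4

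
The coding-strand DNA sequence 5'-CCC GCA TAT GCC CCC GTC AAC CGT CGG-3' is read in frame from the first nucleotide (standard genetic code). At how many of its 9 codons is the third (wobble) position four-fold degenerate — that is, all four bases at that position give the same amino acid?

Codon 1 CCC (Pro): third position 4-fold.
Codon 2 GCA (Ala): third position 4-fold.
Codon 3 TAT (Tyr): third position 2-fold.
Codon 4 GCC (Ala): third position 4-fold.
Codon 5 CCC (Pro): third position 4-fold.
Codon 6 GTC (Val): third position 4-fold.
Codon 7 AAC (Asn): third position 2-fold.
Codon 8 CGT (Arg): third position 4-fold.
Codon 9 CGG (Arg): third position 4-fold.
Four-fold degenerate third positions: 7.

7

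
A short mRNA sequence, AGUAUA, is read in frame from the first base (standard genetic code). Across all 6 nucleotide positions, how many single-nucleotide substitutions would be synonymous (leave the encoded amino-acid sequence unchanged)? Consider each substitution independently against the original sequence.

3

Codon 1 (AGU, Ser): 1 synonymous substitution.
Codon 2 (AUA, Ile): 2 synonymous substitutions.
Total: 1 + 2 = 3.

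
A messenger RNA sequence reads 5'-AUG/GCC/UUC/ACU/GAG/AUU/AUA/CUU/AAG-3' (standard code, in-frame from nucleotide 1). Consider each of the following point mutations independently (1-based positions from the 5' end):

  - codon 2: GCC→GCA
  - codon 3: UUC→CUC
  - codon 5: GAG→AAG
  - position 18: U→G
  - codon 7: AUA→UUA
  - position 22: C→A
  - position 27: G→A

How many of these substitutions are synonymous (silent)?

2

Codon 2: GCC (Ala) → GCA (Ala) — synonymous.
Codon 3: UUC (Phe) → CUC (Leu) — missense.
Codon 5: GAG (Glu) → AAG (Lys) — missense.
Codon 6: AUU (Ile) → AUG (Met) — missense.
Codon 7: AUA (Ile) → UUA (Leu) — missense.
Codon 8: CUU (Leu) → AUU (Ile) — missense.
Codon 9: AAG (Lys) → AAA (Lys) — synonymous.
Synonymous: 2 of 7.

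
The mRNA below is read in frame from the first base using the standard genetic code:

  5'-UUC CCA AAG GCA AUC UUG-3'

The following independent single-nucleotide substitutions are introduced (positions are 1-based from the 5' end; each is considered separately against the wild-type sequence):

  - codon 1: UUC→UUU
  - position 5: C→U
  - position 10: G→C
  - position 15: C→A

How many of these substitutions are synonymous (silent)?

Codon 1: UUC (Phe) → UUU (Phe) — synonymous.
Codon 2: CCA (Pro) → CUA (Leu) — missense.
Codon 4: GCA (Ala) → CCA (Pro) — missense.
Codon 5: AUC (Ile) → AUA (Ile) — synonymous.
Synonymous: 2 of 4.

2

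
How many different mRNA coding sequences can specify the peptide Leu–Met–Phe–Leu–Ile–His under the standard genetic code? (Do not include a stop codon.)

Leu: 6 codons.
Met: 1 codon.
Phe: 2 codons.
Leu: 6 codons.
Ile: 3 codons.
His: 2 codons.
6 × 1 × 2 × 6 × 3 × 2 = 432.

432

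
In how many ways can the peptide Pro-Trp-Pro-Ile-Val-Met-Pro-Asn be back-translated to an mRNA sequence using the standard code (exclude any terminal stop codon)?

Pro: 4 codons.
Trp: 1 codon.
Pro: 4 codons.
Ile: 3 codons.
Val: 4 codons.
Met: 1 codon.
Pro: 4 codons.
Asn: 2 codons.
4 × 1 × 4 × 3 × 4 × 1 × 4 × 2 = 1536.

1536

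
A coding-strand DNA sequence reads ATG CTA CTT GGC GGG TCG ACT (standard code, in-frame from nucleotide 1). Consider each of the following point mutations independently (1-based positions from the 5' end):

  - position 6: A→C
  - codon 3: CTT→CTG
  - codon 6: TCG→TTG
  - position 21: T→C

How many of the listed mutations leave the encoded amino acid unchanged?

3

Codon 2: CTA (Leu) → CTC (Leu) — synonymous.
Codon 3: CTT (Leu) → CTG (Leu) — synonymous.
Codon 6: TCG (Ser) → TTG (Leu) — missense.
Codon 7: ACT (Thr) → ACC (Thr) — synonymous.
Synonymous: 3 of 4.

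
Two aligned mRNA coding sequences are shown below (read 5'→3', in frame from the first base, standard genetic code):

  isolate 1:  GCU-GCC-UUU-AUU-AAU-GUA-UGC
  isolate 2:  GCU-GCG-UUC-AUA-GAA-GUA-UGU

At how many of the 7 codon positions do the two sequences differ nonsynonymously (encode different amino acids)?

Codon 1: GCU Ala / GCU Ala — identical.
Codon 2: GCC Ala / GCG Ala — synonymous.
Codon 3: UUU Phe / UUC Phe — synonymous.
Codon 4: AUU Ile / AUA Ile — synonymous.
Codon 5: AAU Asn / GAA Glu — nonsynonymous.
Codon 6: GUA Val / GUA Val — identical.
Codon 7: UGC Cys / UGU Cys — synonymous.
Nonsynonymous differences: 1.

1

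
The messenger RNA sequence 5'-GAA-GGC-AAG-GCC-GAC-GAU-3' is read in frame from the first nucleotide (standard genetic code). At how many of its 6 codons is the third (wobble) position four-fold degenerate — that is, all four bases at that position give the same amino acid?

Codon 1 GAA (Glu): third position 2-fold.
Codon 2 GGC (Gly): third position 4-fold.
Codon 3 AAG (Lys): third position 2-fold.
Codon 4 GCC (Ala): third position 4-fold.
Codon 5 GAC (Asp): third position 2-fold.
Codon 6 GAU (Asp): third position 2-fold.
Four-fold degenerate third positions: 2.

2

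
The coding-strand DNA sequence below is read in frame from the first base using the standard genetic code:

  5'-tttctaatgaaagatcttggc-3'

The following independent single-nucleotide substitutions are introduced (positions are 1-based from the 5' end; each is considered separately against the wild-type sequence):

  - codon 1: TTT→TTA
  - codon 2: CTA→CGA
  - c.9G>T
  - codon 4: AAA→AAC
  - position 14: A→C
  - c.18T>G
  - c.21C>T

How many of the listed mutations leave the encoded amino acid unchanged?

Codon 1: TTT (Phe) → TTA (Leu) — missense.
Codon 2: CTA (Leu) → CGA (Arg) — missense.
Codon 3: ATG (Met) → ATT (Ile) — missense.
Codon 4: AAA (Lys) → AAC (Asn) — missense.
Codon 5: GAT (Asp) → GCT (Ala) — missense.
Codon 6: CTT (Leu) → CTG (Leu) — synonymous.
Codon 7: GGC (Gly) → GGT (Gly) — synonymous.
Synonymous: 2 of 7.

2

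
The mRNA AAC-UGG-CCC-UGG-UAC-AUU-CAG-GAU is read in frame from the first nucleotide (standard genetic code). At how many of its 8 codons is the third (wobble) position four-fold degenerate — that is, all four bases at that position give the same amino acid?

1

Codon 1 AAC (Asn): third position 2-fold.
Codon 2 UGG (Trp): third position 1-fold.
Codon 3 CCC (Pro): third position 4-fold.
Codon 4 UGG (Trp): third position 1-fold.
Codon 5 UAC (Tyr): third position 2-fold.
Codon 6 AUU (Ile): third position 3-fold.
Codon 7 CAG (Gln): third position 2-fold.
Codon 8 GAU (Asp): third position 2-fold.
Four-fold degenerate third positions: 1.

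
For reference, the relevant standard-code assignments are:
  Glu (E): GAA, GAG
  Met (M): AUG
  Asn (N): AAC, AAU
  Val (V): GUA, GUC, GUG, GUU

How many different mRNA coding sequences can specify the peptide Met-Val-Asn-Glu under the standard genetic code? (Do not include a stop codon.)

Met: 1 codon.
Val: 4 codons.
Asn: 2 codons.
Glu: 2 codons.
1 × 4 × 2 × 2 = 16.

16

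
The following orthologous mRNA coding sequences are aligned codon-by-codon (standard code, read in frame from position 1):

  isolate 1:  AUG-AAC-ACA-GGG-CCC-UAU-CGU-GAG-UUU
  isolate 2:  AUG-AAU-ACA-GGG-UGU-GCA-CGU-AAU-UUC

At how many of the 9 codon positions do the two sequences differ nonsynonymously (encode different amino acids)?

3

Codon 1: AUG Met / AUG Met — identical.
Codon 2: AAC Asn / AAU Asn — synonymous.
Codon 3: ACA Thr / ACA Thr — identical.
Codon 4: GGG Gly / GGG Gly — identical.
Codon 5: CCC Pro / UGU Cys — nonsynonymous.
Codon 6: UAU Tyr / GCA Ala — nonsynonymous.
Codon 7: CGU Arg / CGU Arg — identical.
Codon 8: GAG Glu / AAU Asn — nonsynonymous.
Codon 9: UUU Phe / UUC Phe — synonymous.
Nonsynonymous differences: 3.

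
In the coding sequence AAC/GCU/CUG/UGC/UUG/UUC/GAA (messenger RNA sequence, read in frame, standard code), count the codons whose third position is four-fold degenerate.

2

Codon 1 AAC (Asn): third position 2-fold.
Codon 2 GCU (Ala): third position 4-fold.
Codon 3 CUG (Leu): third position 4-fold.
Codon 4 UGC (Cys): third position 2-fold.
Codon 5 UUG (Leu): third position 2-fold.
Codon 6 UUC (Phe): third position 2-fold.
Codon 7 GAA (Glu): third position 2-fold.
Four-fold degenerate third positions: 2.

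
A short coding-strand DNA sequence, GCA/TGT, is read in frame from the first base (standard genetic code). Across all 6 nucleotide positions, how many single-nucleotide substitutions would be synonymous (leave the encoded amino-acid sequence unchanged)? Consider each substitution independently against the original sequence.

Codon 1 (GCA, Ala): 3 synonymous substitutions.
Codon 2 (TGT, Cys): 1 synonymous substitution.
Total: 3 + 1 = 4.

4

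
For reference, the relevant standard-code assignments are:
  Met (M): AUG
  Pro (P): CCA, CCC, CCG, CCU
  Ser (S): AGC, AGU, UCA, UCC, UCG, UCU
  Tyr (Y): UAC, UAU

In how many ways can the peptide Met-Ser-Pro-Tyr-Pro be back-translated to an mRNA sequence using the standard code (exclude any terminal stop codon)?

192

Met: 1 codon.
Ser: 6 codons.
Pro: 4 codons.
Tyr: 2 codons.
Pro: 4 codons.
1 × 6 × 4 × 2 × 4 = 192.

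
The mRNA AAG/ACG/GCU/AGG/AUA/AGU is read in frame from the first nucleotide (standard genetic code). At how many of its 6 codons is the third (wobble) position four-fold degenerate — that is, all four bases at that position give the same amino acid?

2

Codon 1 AAG (Lys): third position 2-fold.
Codon 2 ACG (Thr): third position 4-fold.
Codon 3 GCU (Ala): third position 4-fold.
Codon 4 AGG (Arg): third position 2-fold.
Codon 5 AUA (Ile): third position 3-fold.
Codon 6 AGU (Ser): third position 2-fold.
Four-fold degenerate third positions: 2.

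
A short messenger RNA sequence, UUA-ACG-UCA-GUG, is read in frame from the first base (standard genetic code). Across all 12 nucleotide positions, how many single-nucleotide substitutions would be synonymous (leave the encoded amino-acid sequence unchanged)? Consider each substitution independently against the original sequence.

Codon 1 (UUA, Leu): 2 synonymous substitutions.
Codon 2 (ACG, Thr): 3 synonymous substitutions.
Codon 3 (UCA, Ser): 3 synonymous substitutions.
Codon 4 (GUG, Val): 3 synonymous substitutions.
Total: 2 + 3 + 3 + 3 = 11.

11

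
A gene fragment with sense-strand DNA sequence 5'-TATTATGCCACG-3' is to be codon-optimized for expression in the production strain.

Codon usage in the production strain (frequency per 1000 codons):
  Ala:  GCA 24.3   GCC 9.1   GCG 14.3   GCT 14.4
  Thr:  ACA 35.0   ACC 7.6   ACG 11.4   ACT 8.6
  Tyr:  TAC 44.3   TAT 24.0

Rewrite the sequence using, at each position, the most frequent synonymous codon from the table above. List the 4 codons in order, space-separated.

TAC TAC GCA ACA

Codon 1 (Tyr): best is TAC at 44.3.
Codon 2 (Tyr): best is TAC at 44.3.
Codon 3 (Ala): best is GCA at 24.3.
Codon 4 (Thr): best is ACA at 35.0.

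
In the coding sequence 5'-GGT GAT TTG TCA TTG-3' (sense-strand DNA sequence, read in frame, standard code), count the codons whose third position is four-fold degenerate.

Codon 1 GGT (Gly): third position 4-fold.
Codon 2 GAT (Asp): third position 2-fold.
Codon 3 TTG (Leu): third position 2-fold.
Codon 4 TCA (Ser): third position 4-fold.
Codon 5 TTG (Leu): third position 2-fold.
Four-fold degenerate third positions: 2.

2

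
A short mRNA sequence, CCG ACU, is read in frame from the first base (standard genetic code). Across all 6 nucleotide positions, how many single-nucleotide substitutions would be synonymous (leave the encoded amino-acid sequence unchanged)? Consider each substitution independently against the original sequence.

Codon 1 (CCG, Pro): 3 synonymous substitutions.
Codon 2 (ACU, Thr): 3 synonymous substitutions.
Total: 3 + 3 = 6.

6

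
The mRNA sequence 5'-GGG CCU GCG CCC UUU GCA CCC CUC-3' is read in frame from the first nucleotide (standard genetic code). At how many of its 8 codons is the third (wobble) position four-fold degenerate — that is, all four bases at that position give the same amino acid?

Codon 1 GGG (Gly): third position 4-fold.
Codon 2 CCU (Pro): third position 4-fold.
Codon 3 GCG (Ala): third position 4-fold.
Codon 4 CCC (Pro): third position 4-fold.
Codon 5 UUU (Phe): third position 2-fold.
Codon 6 GCA (Ala): third position 4-fold.
Codon 7 CCC (Pro): third position 4-fold.
Codon 8 CUC (Leu): third position 4-fold.
Four-fold degenerate third positions: 7.

7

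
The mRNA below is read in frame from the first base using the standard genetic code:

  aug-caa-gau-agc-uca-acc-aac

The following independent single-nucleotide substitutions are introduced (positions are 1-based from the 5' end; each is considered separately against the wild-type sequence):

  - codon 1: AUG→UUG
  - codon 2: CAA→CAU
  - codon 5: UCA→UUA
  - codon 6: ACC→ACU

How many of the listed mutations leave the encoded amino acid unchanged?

1

Codon 1: AUG (Met) → UUG (Leu) — missense.
Codon 2: CAA (Gln) → CAU (His) — missense.
Codon 5: UCA (Ser) → UUA (Leu) — missense.
Codon 6: ACC (Thr) → ACU (Thr) — synonymous.
Synonymous: 1 of 4.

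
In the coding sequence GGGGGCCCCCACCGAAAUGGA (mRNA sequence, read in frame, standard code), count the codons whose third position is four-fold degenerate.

Codon 1 GGG (Gly): third position 4-fold.
Codon 2 GGC (Gly): third position 4-fold.
Codon 3 CCC (Pro): third position 4-fold.
Codon 4 CAC (His): third position 2-fold.
Codon 5 CGA (Arg): third position 4-fold.
Codon 6 AAU (Asn): third position 2-fold.
Codon 7 GGA (Gly): third position 4-fold.
Four-fold degenerate third positions: 5.

5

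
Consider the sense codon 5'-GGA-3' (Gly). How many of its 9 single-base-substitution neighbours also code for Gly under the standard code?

Position 1: none → 0 synonymous.
Position 2: none → 0 synonymous.
Position 3: GGU, GGC, GGG → 3 synonymous.
Total: 0 + 0 + 3 = 3.

3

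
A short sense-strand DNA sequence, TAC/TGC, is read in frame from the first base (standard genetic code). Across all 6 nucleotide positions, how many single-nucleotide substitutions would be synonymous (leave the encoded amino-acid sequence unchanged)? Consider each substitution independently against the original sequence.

2

Codon 1 (TAC, Tyr): 1 synonymous substitution.
Codon 2 (TGC, Cys): 1 synonymous substitution.
Total: 1 + 1 = 2.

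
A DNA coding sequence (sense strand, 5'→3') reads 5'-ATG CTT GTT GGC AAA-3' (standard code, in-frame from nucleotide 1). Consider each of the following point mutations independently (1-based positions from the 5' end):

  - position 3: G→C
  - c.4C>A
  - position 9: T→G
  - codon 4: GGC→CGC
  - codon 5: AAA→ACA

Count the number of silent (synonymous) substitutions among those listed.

Codon 1: ATG (Met) → ATC (Ile) — missense.
Codon 2: CTT (Leu) → ATT (Ile) — missense.
Codon 3: GTT (Val) → GTG (Val) — synonymous.
Codon 4: GGC (Gly) → CGC (Arg) — missense.
Codon 5: AAA (Lys) → ACA (Thr) — missense.
Synonymous: 1 of 5.

1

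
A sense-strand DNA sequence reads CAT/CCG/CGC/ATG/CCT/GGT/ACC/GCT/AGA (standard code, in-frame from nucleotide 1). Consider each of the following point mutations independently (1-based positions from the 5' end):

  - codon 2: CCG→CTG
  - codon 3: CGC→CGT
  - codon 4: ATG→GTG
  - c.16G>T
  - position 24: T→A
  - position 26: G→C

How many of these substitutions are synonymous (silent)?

2

Codon 2: CCG (Pro) → CTG (Leu) — missense.
Codon 3: CGC (Arg) → CGT (Arg) — synonymous.
Codon 4: ATG (Met) → GTG (Val) — missense.
Codon 6: GGT (Gly) → TGT (Cys) — missense.
Codon 8: GCT (Ala) → GCA (Ala) — synonymous.
Codon 9: AGA (Arg) → ACA (Thr) — missense.
Synonymous: 2 of 6.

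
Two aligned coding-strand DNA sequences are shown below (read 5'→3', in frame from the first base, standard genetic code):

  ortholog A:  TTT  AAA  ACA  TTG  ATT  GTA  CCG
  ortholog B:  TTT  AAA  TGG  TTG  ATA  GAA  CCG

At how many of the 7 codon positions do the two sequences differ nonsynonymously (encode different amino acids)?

2

Codon 1: TTT Phe / TTT Phe — identical.
Codon 2: AAA Lys / AAA Lys — identical.
Codon 3: ACA Thr / TGG Trp — nonsynonymous.
Codon 4: TTG Leu / TTG Leu — identical.
Codon 5: ATT Ile / ATA Ile — synonymous.
Codon 6: GTA Val / GAA Glu — nonsynonymous.
Codon 7: CCG Pro / CCG Pro — identical.
Nonsynonymous differences: 2.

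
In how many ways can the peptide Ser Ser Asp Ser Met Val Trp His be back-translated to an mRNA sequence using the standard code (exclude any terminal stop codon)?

3456

Ser: 6 codons.
Ser: 6 codons.
Asp: 2 codons.
Ser: 6 codons.
Met: 1 codon.
Val: 4 codons.
Trp: 1 codon.
His: 2 codons.
6 × 6 × 2 × 6 × 1 × 4 × 1 × 2 = 3456.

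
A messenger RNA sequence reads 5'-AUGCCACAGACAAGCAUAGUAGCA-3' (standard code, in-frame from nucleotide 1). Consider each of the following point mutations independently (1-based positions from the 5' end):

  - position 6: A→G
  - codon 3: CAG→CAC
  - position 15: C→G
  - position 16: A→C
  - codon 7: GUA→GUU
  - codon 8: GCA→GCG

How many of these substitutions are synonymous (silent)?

3

Codon 2: CCA (Pro) → CCG (Pro) — synonymous.
Codon 3: CAG (Gln) → CAC (His) — missense.
Codon 5: AGC (Ser) → AGG (Arg) — missense.
Codon 6: AUA (Ile) → CUA (Leu) — missense.
Codon 7: GUA (Val) → GUU (Val) — synonymous.
Codon 8: GCA (Ala) → GCG (Ala) — synonymous.
Synonymous: 3 of 6.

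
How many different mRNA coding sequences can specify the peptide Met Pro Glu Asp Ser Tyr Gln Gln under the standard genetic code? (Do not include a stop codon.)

Met: 1 codon.
Pro: 4 codons.
Glu: 2 codons.
Asp: 2 codons.
Ser: 6 codons.
Tyr: 2 codons.
Gln: 2 codons.
Gln: 2 codons.
1 × 4 × 2 × 2 × 6 × 2 × 2 × 2 = 768.

768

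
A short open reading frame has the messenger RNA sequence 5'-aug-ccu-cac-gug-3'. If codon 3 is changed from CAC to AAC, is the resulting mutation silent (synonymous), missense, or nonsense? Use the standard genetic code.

Position 7 falls in codon 3: CAC → His.
After the substitution the codon is AAC → Asn.
His ≠ Asn, so this is a missense mutation.

missense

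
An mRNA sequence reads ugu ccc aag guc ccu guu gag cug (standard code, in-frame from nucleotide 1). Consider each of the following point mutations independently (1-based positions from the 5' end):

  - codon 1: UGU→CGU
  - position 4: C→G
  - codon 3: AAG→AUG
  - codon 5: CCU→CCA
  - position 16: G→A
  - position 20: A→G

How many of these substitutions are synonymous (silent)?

Codon 1: UGU (Cys) → CGU (Arg) — missense.
Codon 2: CCC (Pro) → GCC (Ala) — missense.
Codon 3: AAG (Lys) → AUG (Met) — missense.
Codon 5: CCU (Pro) → CCA (Pro) — synonymous.
Codon 6: GUU (Val) → AUU (Ile) — missense.
Codon 7: GAG (Glu) → GGG (Gly) — missense.
Synonymous: 1 of 6.

1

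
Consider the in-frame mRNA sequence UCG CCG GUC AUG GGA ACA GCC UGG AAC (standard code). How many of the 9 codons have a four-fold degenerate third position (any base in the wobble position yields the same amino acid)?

6

Codon 1 UCG (Ser): third position 4-fold.
Codon 2 CCG (Pro): third position 4-fold.
Codon 3 GUC (Val): third position 4-fold.
Codon 4 AUG (Met): third position 1-fold.
Codon 5 GGA (Gly): third position 4-fold.
Codon 6 ACA (Thr): third position 4-fold.
Codon 7 GCC (Ala): third position 4-fold.
Codon 8 UGG (Trp): third position 1-fold.
Codon 9 AAC (Asn): third position 2-fold.
Four-fold degenerate third positions: 6.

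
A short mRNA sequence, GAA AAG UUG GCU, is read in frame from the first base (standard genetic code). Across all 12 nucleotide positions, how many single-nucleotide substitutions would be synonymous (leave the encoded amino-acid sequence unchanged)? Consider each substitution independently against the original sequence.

7

Codon 1 (GAA, Glu): 1 synonymous substitution.
Codon 2 (AAG, Lys): 1 synonymous substitution.
Codon 3 (UUG, Leu): 2 synonymous substitutions.
Codon 4 (GCU, Ala): 3 synonymous substitutions.
Total: 1 + 1 + 2 + 3 = 7.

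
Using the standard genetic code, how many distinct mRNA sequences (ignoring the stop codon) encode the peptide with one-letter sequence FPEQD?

Phe: 2 codons.
Pro: 4 codons.
Glu: 2 codons.
Gln: 2 codons.
Asp: 2 codons.
2 × 4 × 2 × 2 × 2 = 64.

64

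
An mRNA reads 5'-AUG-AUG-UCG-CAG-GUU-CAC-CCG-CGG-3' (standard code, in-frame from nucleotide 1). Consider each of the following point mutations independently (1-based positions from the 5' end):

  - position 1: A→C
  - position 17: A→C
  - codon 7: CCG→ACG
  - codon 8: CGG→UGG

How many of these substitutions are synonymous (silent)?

Codon 1: AUG (Met) → CUG (Leu) — missense.
Codon 6: CAC (His) → CCC (Pro) — missense.
Codon 7: CCG (Pro) → ACG (Thr) — missense.
Codon 8: CGG (Arg) → UGG (Trp) — missense.
Synonymous: 0 of 4.

0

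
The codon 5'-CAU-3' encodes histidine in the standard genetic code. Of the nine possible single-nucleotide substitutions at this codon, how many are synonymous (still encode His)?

Position 1: none → 0 synonymous.
Position 2: none → 0 synonymous.
Position 3: CAC → 1 synonymous.
Total: 0 + 0 + 1 = 1.

1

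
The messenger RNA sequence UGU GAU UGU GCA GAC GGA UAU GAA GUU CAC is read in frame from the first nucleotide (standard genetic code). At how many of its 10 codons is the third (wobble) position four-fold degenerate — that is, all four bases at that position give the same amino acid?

Codon 1 UGU (Cys): third position 2-fold.
Codon 2 GAU (Asp): third position 2-fold.
Codon 3 UGU (Cys): third position 2-fold.
Codon 4 GCA (Ala): third position 4-fold.
Codon 5 GAC (Asp): third position 2-fold.
Codon 6 GGA (Gly): third position 4-fold.
Codon 7 UAU (Tyr): third position 2-fold.
Codon 8 GAA (Glu): third position 2-fold.
Codon 9 GUU (Val): third position 4-fold.
Codon 10 CAC (His): third position 2-fold.
Four-fold degenerate third positions: 3.

3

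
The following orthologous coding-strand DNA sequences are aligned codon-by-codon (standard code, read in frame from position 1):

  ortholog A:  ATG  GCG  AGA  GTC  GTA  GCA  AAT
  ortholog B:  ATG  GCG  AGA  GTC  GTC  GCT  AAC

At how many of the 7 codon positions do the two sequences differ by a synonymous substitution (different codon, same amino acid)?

Codon 1: ATG Met / ATG Met — identical.
Codon 2: GCG Ala / GCG Ala — identical.
Codon 3: AGA Arg / AGA Arg — identical.
Codon 4: GTC Val / GTC Val — identical.
Codon 5: GTA Val / GTC Val — synonymous.
Codon 6: GCA Ala / GCT Ala — synonymous.
Codon 7: AAT Asn / AAC Asn — synonymous.
Synonymous differences: 3.

3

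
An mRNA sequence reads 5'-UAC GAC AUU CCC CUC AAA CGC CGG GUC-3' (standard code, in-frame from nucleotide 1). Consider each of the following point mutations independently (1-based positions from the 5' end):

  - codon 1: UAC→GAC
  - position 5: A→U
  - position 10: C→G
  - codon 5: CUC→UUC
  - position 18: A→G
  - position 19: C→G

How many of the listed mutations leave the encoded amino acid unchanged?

1

Codon 1: UAC (Tyr) → GAC (Asp) — missense.
Codon 2: GAC (Asp) → GUC (Val) — missense.
Codon 4: CCC (Pro) → GCC (Ala) — missense.
Codon 5: CUC (Leu) → UUC (Phe) — missense.
Codon 6: AAA (Lys) → AAG (Lys) — synonymous.
Codon 7: CGC (Arg) → GGC (Gly) — missense.
Synonymous: 1 of 6.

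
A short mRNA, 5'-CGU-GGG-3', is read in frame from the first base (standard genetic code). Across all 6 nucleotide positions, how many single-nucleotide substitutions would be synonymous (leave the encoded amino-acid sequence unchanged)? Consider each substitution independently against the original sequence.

Codon 1 (CGU, Arg): 3 synonymous substitutions.
Codon 2 (GGG, Gly): 3 synonymous substitutions.
Total: 3 + 3 = 6.

6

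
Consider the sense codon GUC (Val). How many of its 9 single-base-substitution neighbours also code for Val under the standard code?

Position 1: none → 0 synonymous.
Position 2: none → 0 synonymous.
Position 3: GUU, GUA, GUG → 3 synonymous.
Total: 0 + 0 + 3 = 3.

3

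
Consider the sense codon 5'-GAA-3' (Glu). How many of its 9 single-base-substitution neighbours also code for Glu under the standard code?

1

Position 1: none → 0 synonymous.
Position 2: none → 0 synonymous.
Position 3: GAG → 1 synonymous.
Total: 0 + 0 + 1 = 1.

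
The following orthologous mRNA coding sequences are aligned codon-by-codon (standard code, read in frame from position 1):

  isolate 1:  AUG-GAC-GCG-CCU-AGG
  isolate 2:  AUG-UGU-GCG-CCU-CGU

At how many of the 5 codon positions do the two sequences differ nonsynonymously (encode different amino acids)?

Codon 1: AUG Met / AUG Met — identical.
Codon 2: GAC Asp / UGU Cys — nonsynonymous.
Codon 3: GCG Ala / GCG Ala — identical.
Codon 4: CCU Pro / CCU Pro — identical.
Codon 5: AGG Arg / CGU Arg — synonymous.
Nonsynonymous differences: 1.

1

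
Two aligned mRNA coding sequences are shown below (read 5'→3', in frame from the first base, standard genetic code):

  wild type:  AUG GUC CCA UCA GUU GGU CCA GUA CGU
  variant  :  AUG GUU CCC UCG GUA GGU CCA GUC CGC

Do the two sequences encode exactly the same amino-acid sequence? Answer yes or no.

Codon 1: AUG Met / AUG Met — identical.
Codon 2: GUC Val / GUU Val — synonymous.
Codon 3: CCA Pro / CCC Pro — synonymous.
Codon 4: UCA Ser / UCG Ser — synonymous.
Codon 5: GUU Val / GUA Val — synonymous.
Codon 6: GGU Gly / GGU Gly — identical.
Codon 7: CCA Pro / CCA Pro — identical.
Codon 8: GUA Val / GUC Val — synonymous.
Codon 9: CGU Arg / CGC Arg — synonymous.
Nonsynonymous differences: 0 → same protein.

yes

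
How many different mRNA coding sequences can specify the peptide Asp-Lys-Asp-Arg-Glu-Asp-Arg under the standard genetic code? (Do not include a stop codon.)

Asp: 2 codons.
Lys: 2 codons.
Asp: 2 codons.
Arg: 6 codons.
Glu: 2 codons.
Asp: 2 codons.
Arg: 6 codons.
2 × 2 × 2 × 6 × 2 × 2 × 6 = 1152.

1152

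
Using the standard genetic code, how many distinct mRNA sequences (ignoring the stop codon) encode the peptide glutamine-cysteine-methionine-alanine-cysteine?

32

Gln: 2 codons.
Cys: 2 codons.
Met: 1 codon.
Ala: 4 codons.
Cys: 2 codons.
2 × 2 × 1 × 4 × 2 = 32.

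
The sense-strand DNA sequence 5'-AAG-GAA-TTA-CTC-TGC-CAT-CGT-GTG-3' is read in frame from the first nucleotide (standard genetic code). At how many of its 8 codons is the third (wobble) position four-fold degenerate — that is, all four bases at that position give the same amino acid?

3

Codon 1 AAG (Lys): third position 2-fold.
Codon 2 GAA (Glu): third position 2-fold.
Codon 3 TTA (Leu): third position 2-fold.
Codon 4 CTC (Leu): third position 4-fold.
Codon 5 TGC (Cys): third position 2-fold.
Codon 6 CAT (His): third position 2-fold.
Codon 7 CGT (Arg): third position 4-fold.
Codon 8 GTG (Val): third position 4-fold.
Four-fold degenerate third positions: 3.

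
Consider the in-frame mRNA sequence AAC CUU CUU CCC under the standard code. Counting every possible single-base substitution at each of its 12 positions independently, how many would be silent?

Codon 1 (AAC, Asn): 1 synonymous substitution.
Codon 2 (CUU, Leu): 3 synonymous substitutions.
Codon 3 (CUU, Leu): 3 synonymous substitutions.
Codon 4 (CCC, Pro): 3 synonymous substitutions.
Total: 1 + 3 + 3 + 3 = 10.

10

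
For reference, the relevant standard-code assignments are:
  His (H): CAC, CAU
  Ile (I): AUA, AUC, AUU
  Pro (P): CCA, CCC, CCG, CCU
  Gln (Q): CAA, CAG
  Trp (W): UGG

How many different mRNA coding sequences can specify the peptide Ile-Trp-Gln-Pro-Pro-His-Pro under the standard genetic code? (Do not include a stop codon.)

Ile: 3 codons.
Trp: 1 codon.
Gln: 2 codons.
Pro: 4 codons.
Pro: 4 codons.
His: 2 codons.
Pro: 4 codons.
3 × 1 × 2 × 4 × 4 × 2 × 4 = 768.

768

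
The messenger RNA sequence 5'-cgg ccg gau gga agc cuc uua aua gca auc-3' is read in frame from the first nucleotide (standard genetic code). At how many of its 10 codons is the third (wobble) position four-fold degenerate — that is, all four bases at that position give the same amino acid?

Codon 1 CGG (Arg): third position 4-fold.
Codon 2 CCG (Pro): third position 4-fold.
Codon 3 GAU (Asp): third position 2-fold.
Codon 4 GGA (Gly): third position 4-fold.
Codon 5 AGC (Ser): third position 2-fold.
Codon 6 CUC (Leu): third position 4-fold.
Codon 7 UUA (Leu): third position 2-fold.
Codon 8 AUA (Ile): third position 3-fold.
Codon 9 GCA (Ala): third position 4-fold.
Codon 10 AUC (Ile): third position 3-fold.
Four-fold degenerate third positions: 5.

5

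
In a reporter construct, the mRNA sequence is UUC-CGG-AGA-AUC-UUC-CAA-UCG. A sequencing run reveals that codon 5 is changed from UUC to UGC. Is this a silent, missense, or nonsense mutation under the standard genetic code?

Position 14 falls in codon 5: UUC → Phe.
After the substitution the codon is UGC → Cys.
Phe ≠ Cys, so this is a missense mutation.

missense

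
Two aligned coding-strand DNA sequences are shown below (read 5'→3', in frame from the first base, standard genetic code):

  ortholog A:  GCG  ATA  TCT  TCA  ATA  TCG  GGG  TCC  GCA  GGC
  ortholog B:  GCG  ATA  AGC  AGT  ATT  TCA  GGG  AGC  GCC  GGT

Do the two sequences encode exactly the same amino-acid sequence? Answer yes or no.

yes

Codon 1: GCG Ala / GCG Ala — identical.
Codon 2: ATA Ile / ATA Ile — identical.
Codon 3: TCT Ser / AGC Ser — synonymous.
Codon 4: TCA Ser / AGT Ser — synonymous.
Codon 5: ATA Ile / ATT Ile — synonymous.
Codon 6: TCG Ser / TCA Ser — synonymous.
Codon 7: GGG Gly / GGG Gly — identical.
Codon 8: TCC Ser / AGC Ser — synonymous.
Codon 9: GCA Ala / GCC Ala — synonymous.
Codon 10: GGC Gly / GGT Gly — synonymous.
Nonsynonymous differences: 0 → same protein.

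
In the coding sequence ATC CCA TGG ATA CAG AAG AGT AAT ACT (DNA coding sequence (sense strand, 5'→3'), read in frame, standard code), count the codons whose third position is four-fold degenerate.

2

Codon 1 ATC (Ile): third position 3-fold.
Codon 2 CCA (Pro): third position 4-fold.
Codon 3 TGG (Trp): third position 1-fold.
Codon 4 ATA (Ile): third position 3-fold.
Codon 5 CAG (Gln): third position 2-fold.
Codon 6 AAG (Lys): third position 2-fold.
Codon 7 AGT (Ser): third position 2-fold.
Codon 8 AAT (Asn): third position 2-fold.
Codon 9 ACT (Thr): third position 4-fold.
Four-fold degenerate third positions: 2.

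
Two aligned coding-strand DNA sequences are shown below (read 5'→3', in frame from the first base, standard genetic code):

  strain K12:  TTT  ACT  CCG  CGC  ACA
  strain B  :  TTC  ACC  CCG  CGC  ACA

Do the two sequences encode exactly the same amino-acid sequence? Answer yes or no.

yes

Codon 1: TTT Phe / TTC Phe — synonymous.
Codon 2: ACT Thr / ACC Thr — synonymous.
Codon 3: CCG Pro / CCG Pro — identical.
Codon 4: CGC Arg / CGC Arg — identical.
Codon 5: ACA Thr / ACA Thr — identical.
Nonsynonymous differences: 0 → same protein.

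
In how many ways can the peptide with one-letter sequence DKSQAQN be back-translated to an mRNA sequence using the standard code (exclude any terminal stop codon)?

768

Asp: 2 codons.
Lys: 2 codons.
Ser: 6 codons.
Gln: 2 codons.
Ala: 4 codons.
Gln: 2 codons.
Asn: 2 codons.
2 × 2 × 6 × 2 × 4 × 2 × 2 = 768.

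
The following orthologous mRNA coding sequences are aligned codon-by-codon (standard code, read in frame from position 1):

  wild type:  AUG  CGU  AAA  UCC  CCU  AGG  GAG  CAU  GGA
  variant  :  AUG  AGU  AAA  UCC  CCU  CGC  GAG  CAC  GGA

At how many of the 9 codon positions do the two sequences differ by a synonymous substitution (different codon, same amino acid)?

Codon 1: AUG Met / AUG Met — identical.
Codon 2: CGU Arg / AGU Ser — nonsynonymous.
Codon 3: AAA Lys / AAA Lys — identical.
Codon 4: UCC Ser / UCC Ser — identical.
Codon 5: CCU Pro / CCU Pro — identical.
Codon 6: AGG Arg / CGC Arg — synonymous.
Codon 7: GAG Glu / GAG Glu — identical.
Codon 8: CAU His / CAC His — synonymous.
Codon 9: GGA Gly / GGA Gly — identical.
Synonymous differences: 2.

2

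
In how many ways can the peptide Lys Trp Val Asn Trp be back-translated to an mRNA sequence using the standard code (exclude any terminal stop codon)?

16

Lys: 2 codons.
Trp: 1 codon.
Val: 4 codons.
Asn: 2 codons.
Trp: 1 codon.
2 × 1 × 4 × 2 × 1 = 16.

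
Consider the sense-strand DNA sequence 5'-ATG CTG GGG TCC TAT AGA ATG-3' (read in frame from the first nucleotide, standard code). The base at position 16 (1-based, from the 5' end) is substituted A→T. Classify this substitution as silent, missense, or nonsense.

Position 16 falls in codon 6: AGA → Arg.
After the substitution the codon is TGA → Stop.
The new codon is a stop codon, so this is a nonsense mutation.

nonsense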